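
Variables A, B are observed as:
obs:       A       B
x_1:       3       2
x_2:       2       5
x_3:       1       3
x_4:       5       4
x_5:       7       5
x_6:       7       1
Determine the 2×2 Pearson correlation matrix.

Step 1 — column means:
  mean(A) = (3 + 2 + 1 + 5 + 7 + 7) / 6 = 25/6 = 4.1667
  mean(B) = (2 + 5 + 3 + 4 + 5 + 1) / 6 = 20/6 = 3.3333

Step 2 — sample variances and covariances s[i,j] = (1/(n-1)) · Σ_k (x_{k,i} - mean_i) · (x_{k,j} - mean_j), with n-1 = 5:
  s[A,A] = ((-1.1667)·(-1.1667) + (-2.1667)·(-2.1667) + (-3.1667)·(-3.1667) + (0.8333)·(0.8333) + (2.8333)·(2.8333) + (2.8333)·(2.8333)) / 5 = 32.8333/5 = 6.5667
  s[A,B] = ((-1.1667)·(-1.3333) + (-2.1667)·(1.6667) + (-3.1667)·(-0.3333) + (0.8333)·(0.6667) + (2.8333)·(1.6667) + (2.8333)·(-2.3333)) / 5 = -2.3333/5 = -0.4667
  s[B,B] = ((-1.3333)·(-1.3333) + (1.6667)·(1.6667) + (-0.3333)·(-0.3333) + (0.6667)·(0.6667) + (1.6667)·(1.6667) + (-2.3333)·(-2.3333)) / 5 = 13.3333/5 = 2.6667
  Sample standard deviations s_i = √(s[i,i]):
  s(A) = √(6.5667) = 2.5626
  s(B) = √(2.6667) = 1.633

Step 3 — r_{ij} = s_{ij} / (s_i · s_j):
  r[A,A] = 1 (diagonal).
  r[A,B] = -0.4667 / (2.5626 · 1.633) = -0.4667 / 4.1846 = -0.1115
  r[B,B] = 1 (diagonal).

R is symmetric with unit diagonal. Assembling:

R = [[1, -0.1115],
 [-0.1115, 1]]


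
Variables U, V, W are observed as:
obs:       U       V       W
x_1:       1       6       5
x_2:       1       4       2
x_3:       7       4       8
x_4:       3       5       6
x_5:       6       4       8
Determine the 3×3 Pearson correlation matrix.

Step 1 — column means:
  mean(U) = (1 + 1 + 7 + 3 + 6) / 5 = 18/5 = 3.6
  mean(V) = (6 + 4 + 4 + 5 + 4) / 5 = 23/5 = 4.6
  mean(W) = (5 + 2 + 8 + 6 + 8) / 5 = 29/5 = 5.8

Step 2 — sample variances and covariances s[i,j] = (1/(n-1)) · Σ_k (x_{k,i} - mean_i) · (x_{k,j} - mean_j), with n-1 = 4:
  s[U,U] = ((-2.6)·(-2.6) + (-2.6)·(-2.6) + (3.4)·(3.4) + (-0.6)·(-0.6) + (2.4)·(2.4)) / 4 = 31.2/4 = 7.8
  s[U,V] = ((-2.6)·(1.4) + (-2.6)·(-0.6) + (3.4)·(-0.6) + (-0.6)·(0.4) + (2.4)·(-0.6)) / 4 = -5.8/4 = -1.45
  s[U,W] = ((-2.6)·(-0.8) + (-2.6)·(-3.8) + (3.4)·(2.2) + (-0.6)·(0.2) + (2.4)·(2.2)) / 4 = 24.6/4 = 6.15
  s[V,V] = ((1.4)·(1.4) + (-0.6)·(-0.6) + (-0.6)·(-0.6) + (0.4)·(0.4) + (-0.6)·(-0.6)) / 4 = 3.2/4 = 0.8
  s[V,W] = ((1.4)·(-0.8) + (-0.6)·(-3.8) + (-0.6)·(2.2) + (0.4)·(0.2) + (-0.6)·(2.2)) / 4 = -1.4/4 = -0.35
  s[W,W] = ((-0.8)·(-0.8) + (-3.8)·(-3.8) + (2.2)·(2.2) + (0.2)·(0.2) + (2.2)·(2.2)) / 4 = 24.8/4 = 6.2
  Sample standard deviations s_i = √(s[i,i]):
  s(U) = √(7.8) = 2.7928
  s(V) = √(0.8) = 0.8944
  s(W) = √(6.2) = 2.49

Step 3 — r_{ij} = s_{ij} / (s_i · s_j):
  r[U,U] = 1 (diagonal).
  r[U,V] = -1.45 / (2.7928 · 0.8944) = -1.45 / 2.498 = -0.5805
  r[U,W] = 6.15 / (2.7928 · 2.49) = 6.15 / 6.9541 = 0.8844
  r[V,V] = 1 (diagonal).
  r[V,W] = -0.35 / (0.8944 · 2.49) = -0.35 / 2.2271 = -0.1572
  r[W,W] = 1 (diagonal).

R is symmetric with unit diagonal. Assembling:

R = [[1, -0.5805, 0.8844],
 [-0.5805, 1, -0.1572],
 [0.8844, -0.1572, 1]]


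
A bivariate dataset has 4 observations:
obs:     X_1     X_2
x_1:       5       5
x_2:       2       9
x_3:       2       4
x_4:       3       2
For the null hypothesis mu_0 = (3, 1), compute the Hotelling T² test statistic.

Step 1 — sample mean vector:
  mean(X_1) = (5 + 2 + 2 + 3) / 4 = 12/4 = 3
  mean(X_2) = (5 + 9 + 4 + 2) / 4 = 20/4 = 5
  x̄ = (3, 5),  deviation x̄ - mu_0 = (3, 5) - (3, 1) = (0, 4).

Step 2 — sample covariance matrix, S[i,j] = (1/(n-1)) · Σ_k (x_{k,i} - mean_i) · (x_{k,j} - mean_j), divisor n-1 = 3:
  S[X_1,X_1] = ((2)·(2) + (-1)·(-1) + (-1)·(-1) + (0)·(0)) / 3 = 6/3 = 2
  S[X_1,X_2] = ((2)·(0) + (-1)·(4) + (-1)·(-1) + (0)·(-3)) / 3 = -3/3 = -1
  S[X_2,X_2] = ((0)·(0) + (4)·(4) + (-1)·(-1) + (-3)·(-3)) / 3 = 26/3 = 8.6667
  S = [[2, -1],
 [-1, 8.6667]].

Step 3 — invert S. det(S) = 2·8.6667 - (-1)² = 16.3333.
  S^{-1} = (1/det) · [[d, -b], [-b, a]] = [[0.5306, 0.0612],
 [0.0612, 0.1224]].

Step 4 — quadratic form (x̄ - mu_0)^T · S^{-1} · (x̄ - mu_0):
  S^{-1} · (x̄ - mu_0) = (0.2449, 0.4898),
  (x̄ - mu_0)^T · [...] = (0)·(0.2449) + (4)·(0.4898) = 1.9592.

Step 5 — scale by n: T² = 4 · 1.9592 = 7.8367.

T² ≈ 7.8367


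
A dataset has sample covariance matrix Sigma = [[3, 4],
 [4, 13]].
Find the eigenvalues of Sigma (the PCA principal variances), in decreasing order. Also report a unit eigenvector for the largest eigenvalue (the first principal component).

Step 1 — characteristic polynomial of 2×2 Sigma:
  det(Sigma - λI) = λ² - trace · λ + det = 0.
  trace = 3 + 13 = 16, det = 3·13 - (4)² = 23.
Step 2 — discriminant:
  Δ = trace² - 4·det = 256 - 92 = 164.
Step 3 — eigenvalues:
  λ = (trace ± √Δ)/2 = (16 ± 12.8062)/2,
  λ_1 = 14.4031,  λ_2 = 1.5969.

Step 4 — unit eigenvector for λ_1: solve (Sigma - λ_1 I)v = 0. First row:
  (3 - 14.4031)·v_x + (4)·v_y = 0, i.e. (-11.4031)·v_x + (4)·v_y = 0,
  so v ∝ (b, λ_1 - a) = (4, 11.4031) = u.
  ||u|| = √((4)² + (11.4031)²) = √(146.0312) ≈ 12.0843,
  v_1 = u/||u|| ≈ (0.331, 0.9436) (||v_1|| = 1).

λ_1 = 14.4031,  λ_2 = 1.5969;  v_1 ≈ (0.331, 0.9436)


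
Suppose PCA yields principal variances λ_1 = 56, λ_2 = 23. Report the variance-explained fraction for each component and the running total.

Step 1 — total variance = trace(Sigma) = Σ λ_i = 56 + 23 = 79.

Step 2 — fraction explained by component i = λ_i / Σ λ:
  PC1: 56/79 = 0.7089
  PC2: 23/79 = 0.2911

Step 3 — cumulative fraction after k components = (λ_1 + ... + λ_k) / Σ λ:
  k = 1: 56/79 = 0.7089
  k = 2: (56 + 23)/79 = 79/79 = 1

Summary (fraction, with percent):

explained: PC1 0.7089 (70.89%), PC2 0.2911 (29.11%);  cumulative: 0.7089, 1


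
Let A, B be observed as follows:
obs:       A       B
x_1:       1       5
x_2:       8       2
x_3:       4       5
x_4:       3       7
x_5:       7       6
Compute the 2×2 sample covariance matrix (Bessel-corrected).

Step 1 — column means:
  mean(A) = (1 + 8 + 4 + 3 + 7) / 5 = 23/5 = 4.6
  mean(B) = (5 + 2 + 5 + 7 + 6) / 5 = 25/5 = 5

Step 2 — sample covariance S[i,j] = (1/(n-1)) · Σ_k (x_{k,i} - mean_i) · (x_{k,j} - mean_j), with n-1 = 4.
  S[A,A] = ((-3.6)·(-3.6) + (3.4)·(3.4) + (-0.6)·(-0.6) + (-1.6)·(-1.6) + (2.4)·(2.4)) / 4 = 33.2/4 = 8.3
  S[A,B] = ((-3.6)·(0) + (3.4)·(-3) + (-0.6)·(0) + (-1.6)·(2) + (2.4)·(1)) / 4 = -11/4 = -2.75
  S[B,B] = ((0)·(0) + (-3)·(-3) + (0)·(0) + (2)·(2) + (1)·(1)) / 4 = 14/4 = 3.5

S is symmetric (S[j,i] = S[i,j]). Assembling:

S = [[8.3, -2.75],
 [-2.75, 3.5]]


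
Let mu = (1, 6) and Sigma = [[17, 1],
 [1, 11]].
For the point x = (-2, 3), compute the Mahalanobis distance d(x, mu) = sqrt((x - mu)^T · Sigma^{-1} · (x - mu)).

Step 1 — centre the observation: (x - mu) = (-3, -3).

Step 2 — invert Sigma. det(Sigma) = 17·11 - (1)² = 186.
  Sigma^{-1} = (1/det) · [[d, -b], [-b, a]] = [[0.0591, -0.0054],
 [-0.0054, 0.0914]].

Step 3 — form the quadratic (x - mu)^T · Sigma^{-1} · (x - mu):
  Sigma^{-1} · (x - mu) = (-0.1613, -0.2581).
  (x - mu)^T · [Sigma^{-1} · (x - mu)] = (-3)·(-0.1613) + (-3)·(-0.2581) = 1.2581.

Step 4 — take square root: d = √(1.2581) ≈ 1.1216.

d(x, mu) = √(1.2581) ≈ 1.1216


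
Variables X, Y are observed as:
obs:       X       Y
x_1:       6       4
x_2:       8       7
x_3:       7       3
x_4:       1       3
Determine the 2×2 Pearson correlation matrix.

Step 1 — column means:
  mean(X) = (6 + 8 + 7 + 1) / 4 = 22/4 = 5.5
  mean(Y) = (4 + 7 + 3 + 3) / 4 = 17/4 = 4.25

Step 2 — sample variances and covariances s[i,j] = (1/(n-1)) · Σ_k (x_{k,i} - mean_i) · (x_{k,j} - mean_j), with n-1 = 3:
  s[X,X] = ((0.5)·(0.5) + (2.5)·(2.5) + (1.5)·(1.5) + (-4.5)·(-4.5)) / 3 = 29/3 = 9.6667
  s[X,Y] = ((0.5)·(-0.25) + (2.5)·(2.75) + (1.5)·(-1.25) + (-4.5)·(-1.25)) / 3 = 10.5/3 = 3.5
  s[Y,Y] = ((-0.25)·(-0.25) + (2.75)·(2.75) + (-1.25)·(-1.25) + (-1.25)·(-1.25)) / 3 = 10.75/3 = 3.5833
  Sample standard deviations s_i = √(s[i,i]):
  s(X) = √(9.6667) = 3.1091
  s(Y) = √(3.5833) = 1.893

Step 3 — r_{ij} = s_{ij} / (s_i · s_j):
  r[X,X] = 1 (diagonal).
  r[X,Y] = 3.5 / (3.1091 · 1.893) = 3.5 / 5.8855 = 0.5947
  r[Y,Y] = 1 (diagonal).

R is symmetric with unit diagonal. Assembling:

R = [[1, 0.5947],
 [0.5947, 1]]


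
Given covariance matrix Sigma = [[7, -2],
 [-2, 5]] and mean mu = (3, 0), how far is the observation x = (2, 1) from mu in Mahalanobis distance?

Step 1 — centre the observation: (x - mu) = (-1, 1).

Step 2 — invert Sigma. det(Sigma) = 7·5 - (-2)² = 31.
  Sigma^{-1} = (1/det) · [[d, -b], [-b, a]] = [[0.1613, 0.0645],
 [0.0645, 0.2258]].

Step 3 — form the quadratic (x - mu)^T · Sigma^{-1} · (x - mu):
  Sigma^{-1} · (x - mu) = (-0.0968, 0.1613).
  (x - mu)^T · [Sigma^{-1} · (x - mu)] = (-1)·(-0.0968) + (1)·(0.1613) = 0.2581.

Step 4 — take square root: d = √(0.2581) ≈ 0.508.

d(x, mu) = √(0.2581) ≈ 0.508


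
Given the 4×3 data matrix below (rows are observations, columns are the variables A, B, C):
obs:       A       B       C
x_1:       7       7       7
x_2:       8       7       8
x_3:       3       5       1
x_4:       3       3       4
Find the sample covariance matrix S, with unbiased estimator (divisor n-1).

Step 1 — column means:
  mean(A) = (7 + 8 + 3 + 3) / 4 = 21/4 = 5.25
  mean(B) = (7 + 7 + 5 + 3) / 4 = 22/4 = 5.5
  mean(C) = (7 + 8 + 1 + 4) / 4 = 20/4 = 5

Step 2 — sample covariance S[i,j] = (1/(n-1)) · Σ_k (x_{k,i} - mean_i) · (x_{k,j} - mean_j), with n-1 = 3.
  S[A,A] = ((1.75)·(1.75) + (2.75)·(2.75) + (-2.25)·(-2.25) + (-2.25)·(-2.25)) / 3 = 20.75/3 = 6.9167
  S[A,B] = ((1.75)·(1.5) + (2.75)·(1.5) + (-2.25)·(-0.5) + (-2.25)·(-2.5)) / 3 = 13.5/3 = 4.5
  S[A,C] = ((1.75)·(2) + (2.75)·(3) + (-2.25)·(-4) + (-2.25)·(-1)) / 3 = 23/3 = 7.6667
  S[B,B] = ((1.5)·(1.5) + (1.5)·(1.5) + (-0.5)·(-0.5) + (-2.5)·(-2.5)) / 3 = 11/3 = 3.6667
  S[B,C] = ((1.5)·(2) + (1.5)·(3) + (-0.5)·(-4) + (-2.5)·(-1)) / 3 = 12/3 = 4
  S[C,C] = ((2)·(2) + (3)·(3) + (-4)·(-4) + (-1)·(-1)) / 3 = 30/3 = 10

S is symmetric (S[j,i] = S[i,j]). Assembling:

S = [[6.9167, 4.5, 7.6667],
 [4.5, 3.6667, 4],
 [7.6667, 4, 10]]


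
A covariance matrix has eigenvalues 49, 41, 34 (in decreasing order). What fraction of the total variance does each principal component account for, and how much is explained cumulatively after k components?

Step 1 — total variance = trace(Sigma) = Σ λ_i = 49 + 41 + 34 = 124.

Step 2 — fraction explained by component i = λ_i / Σ λ:
  PC1: 49/124 = 0.3952
  PC2: 41/124 = 0.3306
  PC3: 34/124 = 0.2742

Step 3 — cumulative fraction after k components = (λ_1 + ... + λ_k) / Σ λ:
  k = 1: 49/124 = 0.3952
  k = 2: (49 + 41)/124 = 90/124 = 0.7258
  k = 3: (49 + 41 + 34)/124 = 124/124 = 1

Summary (fraction, with percent):

explained: PC1 0.3952 (39.52%), PC2 0.3306 (33.06%), PC3 0.2742 (27.42%);  cumulative: 0.3952, 0.7258, 1


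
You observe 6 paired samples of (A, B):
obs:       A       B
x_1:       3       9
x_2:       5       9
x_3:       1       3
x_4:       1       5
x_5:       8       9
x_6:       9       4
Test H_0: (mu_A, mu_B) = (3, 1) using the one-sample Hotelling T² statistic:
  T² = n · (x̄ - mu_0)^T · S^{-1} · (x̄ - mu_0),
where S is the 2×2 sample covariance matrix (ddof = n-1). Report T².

Step 1 — sample mean vector:
  mean(A) = (3 + 5 + 1 + 1 + 8 + 9) / 6 = 27/6 = 4.5
  mean(B) = (9 + 9 + 3 + 5 + 9 + 4) / 6 = 39/6 = 6.5
  x̄ = (4.5, 6.5),  deviation x̄ - mu_0 = (4.5, 6.5) - (3, 1) = (1.5, 5.5).

Step 2 — sample covariance matrix, S[i,j] = (1/(n-1)) · Σ_k (x_{k,i} - mean_i) · (x_{k,j} - mean_j), divisor n-1 = 5:
  S[A,A] = ((-1.5)·(-1.5) + (0.5)·(0.5) + (-3.5)·(-3.5) + (-3.5)·(-3.5) + (3.5)·(3.5) + (4.5)·(4.5)) / 5 = 59.5/5 = 11.9
  S[A,B] = ((-1.5)·(2.5) + (0.5)·(2.5) + (-3.5)·(-3.5) + (-3.5)·(-1.5) + (3.5)·(2.5) + (4.5)·(-2.5)) / 5 = 12.5/5 = 2.5
  S[B,B] = ((2.5)·(2.5) + (2.5)·(2.5) + (-3.5)·(-3.5) + (-1.5)·(-1.5) + (2.5)·(2.5) + (-2.5)·(-2.5)) / 5 = 39.5/5 = 7.9
  S = [[11.9, 2.5],
 [2.5, 7.9]].

Step 3 — invert S. det(S) = 11.9·7.9 - (2.5)² = 87.76.
  S^{-1} = (1/det) · [[d, -b], [-b, a]] = [[0.09, -0.0285],
 [-0.0285, 0.1356]].

Step 4 — quadratic form (x̄ - mu_0)^T · S^{-1} · (x̄ - mu_0):
  S^{-1} · (x̄ - mu_0) = (-0.0216, 0.7031),
  (x̄ - mu_0)^T · [...] = (1.5)·(-0.0216) + (5.5)·(0.7031) = 3.8343.

Step 5 — scale by n: T² = 6 · 3.8343 = 23.0059.

T² ≈ 23.0059


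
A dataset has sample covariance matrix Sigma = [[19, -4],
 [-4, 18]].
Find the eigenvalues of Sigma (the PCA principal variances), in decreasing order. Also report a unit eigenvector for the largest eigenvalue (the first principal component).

Step 1 — characteristic polynomial of 2×2 Sigma:
  det(Sigma - λI) = λ² - trace · λ + det = 0.
  trace = 19 + 18 = 37, det = 19·18 - (-4)² = 326.
Step 2 — discriminant:
  Δ = trace² - 4·det = 1369 - 1304 = 65.
Step 3 — eigenvalues:
  λ = (trace ± √Δ)/2 = (37 ± 8.0623)/2,
  λ_1 = 22.5311,  λ_2 = 14.4689.

Step 4 — unit eigenvector for λ_1: solve (Sigma - λ_1 I)v = 0. First row:
  (19 - 22.5311)·v_x + (-4)·v_y = 0, i.e. (-3.5311)·v_x + (-4)·v_y = 0,
  so v ∝ (b, λ_1 - a) = (-4, 3.5311); multiply by -1 so the first entry is positive: u = (4, -3.5311).
  ||u|| = √((4)² + (-3.5311)²) = √(28.4689) ≈ 5.3356,
  v_1 = u/||u|| ≈ (0.7497, -0.6618) (||v_1|| = 1).

λ_1 = 22.5311,  λ_2 = 14.4689;  v_1 ≈ (0.7497, -0.6618)


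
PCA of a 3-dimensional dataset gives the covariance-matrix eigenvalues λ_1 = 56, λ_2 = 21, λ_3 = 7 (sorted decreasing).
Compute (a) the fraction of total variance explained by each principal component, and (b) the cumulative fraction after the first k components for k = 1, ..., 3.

Step 1 — total variance = trace(Sigma) = Σ λ_i = 56 + 21 + 7 = 84.

Step 2 — fraction explained by component i = λ_i / Σ λ:
  PC1: 56/84 = 0.6667
  PC2: 21/84 = 0.25
  PC3: 7/84 = 0.0833

Step 3 — cumulative fraction after k components = (λ_1 + ... + λ_k) / Σ λ:
  k = 1: 56/84 = 0.6667
  k = 2: (56 + 21)/84 = 77/84 = 0.9167
  k = 3: (56 + 21 + 7)/84 = 84/84 = 1

Summary (fraction, with percent):

explained: PC1 0.6667 (66.67%), PC2 0.25 (25%), PC3 0.0833 (8.33%);  cumulative: 0.6667, 0.9167, 1


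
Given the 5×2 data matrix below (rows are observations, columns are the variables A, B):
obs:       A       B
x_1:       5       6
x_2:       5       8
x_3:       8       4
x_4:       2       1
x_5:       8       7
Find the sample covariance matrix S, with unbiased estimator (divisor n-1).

Step 1 — column means:
  mean(A) = (5 + 5 + 8 + 2 + 8) / 5 = 28/5 = 5.6
  mean(B) = (6 + 8 + 4 + 1 + 7) / 5 = 26/5 = 5.2

Step 2 — sample covariance S[i,j] = (1/(n-1)) · Σ_k (x_{k,i} - mean_i) · (x_{k,j} - mean_j), with n-1 = 4.
  S[A,A] = ((-0.6)·(-0.6) + (-0.6)·(-0.6) + (2.4)·(2.4) + (-3.6)·(-3.6) + (2.4)·(2.4)) / 4 = 25.2/4 = 6.3
  S[A,B] = ((-0.6)·(0.8) + (-0.6)·(2.8) + (2.4)·(-1.2) + (-3.6)·(-4.2) + (2.4)·(1.8)) / 4 = 14.4/4 = 3.6
  S[B,B] = ((0.8)·(0.8) + (2.8)·(2.8) + (-1.2)·(-1.2) + (-4.2)·(-4.2) + (1.8)·(1.8)) / 4 = 30.8/4 = 7.7

S is symmetric (S[j,i] = S[i,j]). Assembling:

S = [[6.3, 3.6],
 [3.6, 7.7]]


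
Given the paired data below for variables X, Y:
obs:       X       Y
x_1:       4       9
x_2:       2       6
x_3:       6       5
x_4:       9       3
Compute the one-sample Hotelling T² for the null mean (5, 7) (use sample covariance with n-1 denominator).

Step 1 — sample mean vector:
  mean(X) = (4 + 2 + 6 + 9) / 4 = 21/4 = 5.25
  mean(Y) = (9 + 6 + 5 + 3) / 4 = 23/4 = 5.75
  x̄ = (5.25, 5.75),  deviation x̄ - mu_0 = (5.25, 5.75) - (5, 7) = (0.25, -1.25).

Step 2 — sample covariance matrix, S[i,j] = (1/(n-1)) · Σ_k (x_{k,i} - mean_i) · (x_{k,j} - mean_j), divisor n-1 = 3:
  S[X,X] = ((-1.25)·(-1.25) + (-3.25)·(-3.25) + (0.75)·(0.75) + (3.75)·(3.75)) / 3 = 26.75/3 = 8.9167
  S[X,Y] = ((-1.25)·(3.25) + (-3.25)·(0.25) + (0.75)·(-0.75) + (3.75)·(-2.75)) / 3 = -15.75/3 = -5.25
  S[Y,Y] = ((3.25)·(3.25) + (0.25)·(0.25) + (-0.75)·(-0.75) + (-2.75)·(-2.75)) / 3 = 18.75/3 = 6.25
  S = [[8.9167, -5.25],
 [-5.25, 6.25]].

Step 3 — invert S. det(S) = 8.9167·6.25 - (-5.25)² = 28.1667.
  S^{-1} = (1/det) · [[d, -b], [-b, a]] = [[0.2219, 0.1864],
 [0.1864, 0.3166]].

Step 4 — quadratic form (x̄ - mu_0)^T · S^{-1} · (x̄ - mu_0):
  S^{-1} · (x̄ - mu_0) = (-0.1775, -0.3491),
  (x̄ - mu_0)^T · [...] = (0.25)·(-0.1775) + (-1.25)·(-0.3491) = 0.392.

Step 5 — scale by n: T² = 4 · 0.392 = 1.568.

T² ≈ 1.568


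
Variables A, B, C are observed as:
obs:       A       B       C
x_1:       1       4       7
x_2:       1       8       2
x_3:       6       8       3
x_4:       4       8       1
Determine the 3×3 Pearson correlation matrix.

Step 1 — column means:
  mean(A) = (1 + 1 + 6 + 4) / 4 = 12/4 = 3
  mean(B) = (4 + 8 + 8 + 8) / 4 = 28/4 = 7
  mean(C) = (7 + 2 + 3 + 1) / 4 = 13/4 = 3.25

Step 2 — sample variances and covariances s[i,j] = (1/(n-1)) · Σ_k (x_{k,i} - mean_i) · (x_{k,j} - mean_j), with n-1 = 3:
  s[A,A] = ((-2)·(-2) + (-2)·(-2) + (3)·(3) + (1)·(1)) / 3 = 18/3 = 6
  s[A,B] = ((-2)·(-3) + (-2)·(1) + (3)·(1) + (1)·(1)) / 3 = 8/3 = 2.6667
  s[A,C] = ((-2)·(3.75) + (-2)·(-1.25) + (3)·(-0.25) + (1)·(-2.25)) / 3 = -8/3 = -2.6667
  s[B,B] = ((-3)·(-3) + (1)·(1) + (1)·(1) + (1)·(1)) / 3 = 12/3 = 4
  s[B,C] = ((-3)·(3.75) + (1)·(-1.25) + (1)·(-0.25) + (1)·(-2.25)) / 3 = -15/3 = -5
  s[C,C] = ((3.75)·(3.75) + (-1.25)·(-1.25) + (-0.25)·(-0.25) + (-2.25)·(-2.25)) / 3 = 20.75/3 = 6.9167
  Sample standard deviations s_i = √(s[i,i]):
  s(A) = √(6) = 2.4495
  s(B) = √(4) = 2
  s(C) = √(6.9167) = 2.63

Step 3 — r_{ij} = s_{ij} / (s_i · s_j):
  r[A,A] = 1 (diagonal).
  r[A,B] = 2.6667 / (2.4495 · 2) = 2.6667 / 4.899 = 0.5443
  r[A,C] = -2.6667 / (2.4495 · 2.63) = -2.6667 / 6.442 = -0.4139
  r[B,B] = 1 (diagonal).
  r[B,C] = -5 / (2 · 2.63) = -5 / 5.2599 = -0.9506
  r[C,C] = 1 (diagonal).

R is symmetric with unit diagonal. Assembling:

R = [[1, 0.5443, -0.4139],
 [0.5443, 1, -0.9506],
 [-0.4139, -0.9506, 1]]


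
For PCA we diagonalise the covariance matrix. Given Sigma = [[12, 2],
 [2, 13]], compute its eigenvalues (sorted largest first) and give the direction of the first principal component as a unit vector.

Step 1 — characteristic polynomial of 2×2 Sigma:
  det(Sigma - λI) = λ² - trace · λ + det = 0.
  trace = 12 + 13 = 25, det = 12·13 - (2)² = 152.
Step 2 — discriminant:
  Δ = trace² - 4·det = 625 - 608 = 17.
Step 3 — eigenvalues:
  λ = (trace ± √Δ)/2 = (25 ± 4.1231)/2,
  λ_1 = 14.5616,  λ_2 = 10.4384.

Step 4 — unit eigenvector for λ_1: solve (Sigma - λ_1 I)v = 0. First row:
  (12 - 14.5616)·v_x + (2)·v_y = 0, i.e. (-2.5616)·v_x + (2)·v_y = 0,
  so v ∝ (b, λ_1 - a) = (2, 2.5616) = u.
  ||u|| = √((2)² + (2.5616)²) = √(10.5616) ≈ 3.2499,
  v_1 = u/||u|| ≈ (0.6154, 0.7882) (||v_1|| = 1).

λ_1 = 14.5616,  λ_2 = 10.4384;  v_1 ≈ (0.6154, 0.7882)


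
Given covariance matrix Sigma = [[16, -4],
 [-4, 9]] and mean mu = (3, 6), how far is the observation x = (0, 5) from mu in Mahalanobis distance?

Step 1 — centre the observation: (x - mu) = (-3, -1).

Step 2 — invert Sigma. det(Sigma) = 16·9 - (-4)² = 128.
  Sigma^{-1} = (1/det) · [[d, -b], [-b, a]] = [[0.0703, 0.0312],
 [0.0312, 0.125]].

Step 3 — form the quadratic (x - mu)^T · Sigma^{-1} · (x - mu):
  Sigma^{-1} · (x - mu) = (-0.2422, -0.2188).
  (x - mu)^T · [Sigma^{-1} · (x - mu)] = (-3)·(-0.2422) + (-1)·(-0.2188) = 0.9453.

Step 4 — take square root: d = √(0.9453) ≈ 0.9723.

d(x, mu) = √(0.9453) ≈ 0.9723


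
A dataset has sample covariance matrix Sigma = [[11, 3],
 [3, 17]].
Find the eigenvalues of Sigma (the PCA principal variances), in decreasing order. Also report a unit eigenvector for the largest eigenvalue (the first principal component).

Step 1 — characteristic polynomial of 2×2 Sigma:
  det(Sigma - λI) = λ² - trace · λ + det = 0.
  trace = 11 + 17 = 28, det = 11·17 - (3)² = 178.
Step 2 — discriminant:
  Δ = trace² - 4·det = 784 - 712 = 72.
Step 3 — eigenvalues:
  λ = (trace ± √Δ)/2 = (28 ± 8.4853)/2,
  λ_1 = 18.2426,  λ_2 = 9.7574.

Step 4 — unit eigenvector for λ_1: solve (Sigma - λ_1 I)v = 0. First row:
  (11 - 18.2426)·v_x + (3)·v_y = 0, i.e. (-7.2426)·v_x + (3)·v_y = 0,
  so v ∝ (b, λ_1 - a) = (3, 7.2426) = u.
  ||u|| = √((3)² + (7.2426)²) = √(61.4558) ≈ 7.8394,
  v_1 = u/||u|| ≈ (0.3827, 0.9239) (||v_1|| = 1).

λ_1 = 18.2426,  λ_2 = 9.7574;  v_1 ≈ (0.3827, 0.9239)


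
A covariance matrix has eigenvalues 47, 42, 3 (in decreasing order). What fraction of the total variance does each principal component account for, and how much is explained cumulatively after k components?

Step 1 — total variance = trace(Sigma) = Σ λ_i = 47 + 42 + 3 = 92.

Step 2 — fraction explained by component i = λ_i / Σ λ:
  PC1: 47/92 = 0.5109
  PC2: 42/92 = 0.4565
  PC3: 3/92 = 0.0326

Step 3 — cumulative fraction after k components = (λ_1 + ... + λ_k) / Σ λ:
  k = 1: 47/92 = 0.5109
  k = 2: (47 + 42)/92 = 89/92 = 0.9674
  k = 3: (47 + 42 + 3)/92 = 92/92 = 1

Summary (fraction, with percent):

explained: PC1 0.5109 (51.09%), PC2 0.4565 (45.65%), PC3 0.0326 (3.26%);  cumulative: 0.5109, 0.9674, 1


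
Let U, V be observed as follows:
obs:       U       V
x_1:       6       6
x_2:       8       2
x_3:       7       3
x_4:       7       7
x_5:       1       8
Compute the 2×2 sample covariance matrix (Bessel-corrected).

Step 1 — column means:
  mean(U) = (6 + 8 + 7 + 7 + 1) / 5 = 29/5 = 5.8
  mean(V) = (6 + 2 + 3 + 7 + 8) / 5 = 26/5 = 5.2

Step 2 — sample covariance S[i,j] = (1/(n-1)) · Σ_k (x_{k,i} - mean_i) · (x_{k,j} - mean_j), with n-1 = 4.
  S[U,U] = ((0.2)·(0.2) + (2.2)·(2.2) + (1.2)·(1.2) + (1.2)·(1.2) + (-4.8)·(-4.8)) / 4 = 30.8/4 = 7.7
  S[U,V] = ((0.2)·(0.8) + (2.2)·(-3.2) + (1.2)·(-2.2) + (1.2)·(1.8) + (-4.8)·(2.8)) / 4 = -20.8/4 = -5.2
  S[V,V] = ((0.8)·(0.8) + (-3.2)·(-3.2) + (-2.2)·(-2.2) + (1.8)·(1.8) + (2.8)·(2.8)) / 4 = 26.8/4 = 6.7

S is symmetric (S[j,i] = S[i,j]). Assembling:

S = [[7.7, -5.2],
 [-5.2, 6.7]]


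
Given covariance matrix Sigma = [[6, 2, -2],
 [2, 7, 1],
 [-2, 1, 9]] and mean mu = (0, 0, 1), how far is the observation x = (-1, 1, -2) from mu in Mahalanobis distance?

Step 1 — centre the observation: (x - mu) = (-1, 1, -3).

Step 2 — invert Sigma (cofactor / det for 3×3, or solve directly):
  Sigma^{-1} = [[0.2067, -0.0667, 0.0533],
 [-0.0667, 0.1667, -0.0333],
 [0.0533, -0.0333, 0.1267]].

Step 3 — form the quadratic (x - mu)^T · Sigma^{-1} · (x - mu):
  Sigma^{-1} · (x - mu) = (-0.4333, 0.3333, -0.4667).
  (x - mu)^T · [Sigma^{-1} · (x - mu)] = (-1)·(-0.4333) + (1)·(0.3333) + (-3)·(-0.4667) = 2.1667.

Step 4 — take square root: d = √(2.1667) ≈ 1.472.

d(x, mu) = √(2.1667) ≈ 1.472


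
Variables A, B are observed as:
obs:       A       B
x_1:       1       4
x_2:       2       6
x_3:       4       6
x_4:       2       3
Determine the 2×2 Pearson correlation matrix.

Step 1 — column means:
  mean(A) = (1 + 2 + 4 + 2) / 4 = 9/4 = 2.25
  mean(B) = (4 + 6 + 6 + 3) / 4 = 19/4 = 4.75

Step 2 — sample variances and covariances s[i,j] = (1/(n-1)) · Σ_k (x_{k,i} - mean_i) · (x_{k,j} - mean_j), with n-1 = 3:
  s[A,A] = ((-1.25)·(-1.25) + (-0.25)·(-0.25) + (1.75)·(1.75) + (-0.25)·(-0.25)) / 3 = 4.75/3 = 1.5833
  s[A,B] = ((-1.25)·(-0.75) + (-0.25)·(1.25) + (1.75)·(1.25) + (-0.25)·(-1.75)) / 3 = 3.25/3 = 1.0833
  s[B,B] = ((-0.75)·(-0.75) + (1.25)·(1.25) + (1.25)·(1.25) + (-1.75)·(-1.75)) / 3 = 6.75/3 = 2.25
  Sample standard deviations s_i = √(s[i,i]):
  s(A) = √(1.5833) = 1.2583
  s(B) = √(2.25) = 1.5

Step 3 — r_{ij} = s_{ij} / (s_i · s_j):
  r[A,A] = 1 (diagonal).
  r[A,B] = 1.0833 / (1.2583 · 1.5) = 1.0833 / 1.8875 = 0.574
  r[B,B] = 1 (diagonal).

R is symmetric with unit diagonal. Assembling:

R = [[1, 0.574],
 [0.574, 1]]


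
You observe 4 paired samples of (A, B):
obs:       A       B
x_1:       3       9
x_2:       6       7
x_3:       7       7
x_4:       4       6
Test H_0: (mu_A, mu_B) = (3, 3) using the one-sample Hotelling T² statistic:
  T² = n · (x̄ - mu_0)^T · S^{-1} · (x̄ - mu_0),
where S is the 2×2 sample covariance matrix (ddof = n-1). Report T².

Step 1 — sample mean vector:
  mean(A) = (3 + 6 + 7 + 4) / 4 = 20/4 = 5
  mean(B) = (9 + 7 + 7 + 6) / 4 = 29/4 = 7.25
  x̄ = (5, 7.25),  deviation x̄ - mu_0 = (5, 7.25) - (3, 3) = (2, 4.25).

Step 2 — sample covariance matrix, S[i,j] = (1/(n-1)) · Σ_k (x_{k,i} - mean_i) · (x_{k,j} - mean_j), divisor n-1 = 3:
  S[A,A] = ((-2)·(-2) + (1)·(1) + (2)·(2) + (-1)·(-1)) / 3 = 10/3 = 3.3333
  S[A,B] = ((-2)·(1.75) + (1)·(-0.25) + (2)·(-0.25) + (-1)·(-1.25)) / 3 = -3/3 = -1
  S[B,B] = ((1.75)·(1.75) + (-0.25)·(-0.25) + (-0.25)·(-0.25) + (-1.25)·(-1.25)) / 3 = 4.75/3 = 1.5833
  S = [[3.3333, -1],
 [-1, 1.5833]].

Step 3 — invert S. det(S) = 3.3333·1.5833 - (-1)² = 4.2778.
  S^{-1} = (1/det) · [[d, -b], [-b, a]] = [[0.3701, 0.2338],
 [0.2338, 0.7792]].

Step 4 — quadratic form (x̄ - mu_0)^T · S^{-1} · (x̄ - mu_0):
  S^{-1} · (x̄ - mu_0) = (1.7338, 3.7792),
  (x̄ - mu_0)^T · [...] = (2)·(1.7338) + (4.25)·(3.7792) = 19.5292.

Step 5 — scale by n: T² = 4 · 19.5292 = 78.1169.

T² ≈ 78.1169


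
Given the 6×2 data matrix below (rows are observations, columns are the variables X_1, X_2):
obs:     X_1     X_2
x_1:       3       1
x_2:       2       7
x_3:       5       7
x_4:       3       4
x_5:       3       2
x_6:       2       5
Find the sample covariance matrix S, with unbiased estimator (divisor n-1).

Step 1 — column means:
  mean(X_1) = (3 + 2 + 5 + 3 + 3 + 2) / 6 = 18/6 = 3
  mean(X_2) = (1 + 7 + 7 + 4 + 2 + 5) / 6 = 26/6 = 4.3333

Step 2 — sample covariance S[i,j] = (1/(n-1)) · Σ_k (x_{k,i} - mean_i) · (x_{k,j} - mean_j), with n-1 = 5.
  S[X_1,X_1] = ((0)·(0) + (-1)·(-1) + (2)·(2) + (0)·(0) + (0)·(0) + (-1)·(-1)) / 5 = 6/5 = 1.2
  S[X_1,X_2] = ((0)·(-3.3333) + (-1)·(2.6667) + (2)·(2.6667) + (0)·(-0.3333) + (0)·(-2.3333) + (-1)·(0.6667)) / 5 = 2/5 = 0.4
  S[X_2,X_2] = ((-3.3333)·(-3.3333) + (2.6667)·(2.6667) + (2.6667)·(2.6667) + (-0.3333)·(-0.3333) + (-2.3333)·(-2.3333) + (0.6667)·(0.6667)) / 5 = 31.3333/5 = 6.2667

S is symmetric (S[j,i] = S[i,j]). Assembling:

S = [[1.2, 0.4],
 [0.4, 6.2667]]


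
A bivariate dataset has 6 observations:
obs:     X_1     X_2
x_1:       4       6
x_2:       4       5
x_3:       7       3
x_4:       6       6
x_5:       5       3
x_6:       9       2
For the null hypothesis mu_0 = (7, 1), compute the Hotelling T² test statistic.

Step 1 — sample mean vector:
  mean(X_1) = (4 + 4 + 7 + 6 + 5 + 9) / 6 = 35/6 = 5.8333
  mean(X_2) = (6 + 5 + 3 + 6 + 3 + 2) / 6 = 25/6 = 4.1667
  x̄ = (5.8333, 4.1667),  deviation x̄ - mu_0 = (5.8333, 4.1667) - (7, 1) = (-1.1667, 3.1667).

Step 2 — sample covariance matrix, S[i,j] = (1/(n-1)) · Σ_k (x_{k,i} - mean_i) · (x_{k,j} - mean_j), divisor n-1 = 5:
  S[X_1,X_1] = ((-1.8333)·(-1.8333) + (-1.8333)·(-1.8333) + (1.1667)·(1.1667) + (0.1667)·(0.1667) + (-0.8333)·(-0.8333) + (3.1667)·(3.1667)) / 5 = 18.8333/5 = 3.7667
  S[X_1,X_2] = ((-1.8333)·(1.8333) + (-1.8333)·(0.8333) + (1.1667)·(-1.1667) + (0.1667)·(1.8333) + (-0.8333)·(-1.1667) + (3.1667)·(-2.1667)) / 5 = -11.8333/5 = -2.3667
  S[X_2,X_2] = ((1.8333)·(1.8333) + (0.8333)·(0.8333) + (-1.1667)·(-1.1667) + (1.8333)·(1.8333) + (-1.1667)·(-1.1667) + (-2.1667)·(-2.1667)) / 5 = 14.8333/5 = 2.9667
  S = [[3.7667, -2.3667],
 [-2.3667, 2.9667]].

Step 3 — invert S. det(S) = 3.7667·2.9667 - (-2.3667)² = 5.5733.
  S^{-1} = (1/det) · [[d, -b], [-b, a]] = [[0.5323, 0.4246],
 [0.4246, 0.6758]].

Step 4 — quadratic form (x̄ - mu_0)^T · S^{-1} · (x̄ - mu_0):
  S^{-1} · (x̄ - mu_0) = (0.7237, 1.6447),
  (x̄ - mu_0)^T · [...] = (-1.1667)·(0.7237) + (3.1667)·(1.6447) = 4.364.

Step 5 — scale by n: T² = 6 · 4.364 = 26.1842.

T² ≈ 26.1842


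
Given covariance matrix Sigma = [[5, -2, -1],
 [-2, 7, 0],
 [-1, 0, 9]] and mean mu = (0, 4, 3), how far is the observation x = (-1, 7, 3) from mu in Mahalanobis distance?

Step 1 — centre the observation: (x - mu) = (-1, 3, 0).

Step 2 — invert Sigma (cofactor / det for 3×3, or solve directly):
  Sigma^{-1} = [[0.2316, 0.0662, 0.0257],
 [0.0662, 0.1618, 0.0074],
 [0.0257, 0.0074, 0.114]].

Step 3 — form the quadratic (x - mu)^T · Sigma^{-1} · (x - mu):
  Sigma^{-1} · (x - mu) = (-0.0331, 0.4191, -0.0037).
  (x - mu)^T · [Sigma^{-1} · (x - mu)] = (-1)·(-0.0331) + (3)·(0.4191) + (0)·(-0.0037) = 1.2904.

Step 4 — take square root: d = √(1.2904) ≈ 1.136.

d(x, mu) = √(1.2904) ≈ 1.136


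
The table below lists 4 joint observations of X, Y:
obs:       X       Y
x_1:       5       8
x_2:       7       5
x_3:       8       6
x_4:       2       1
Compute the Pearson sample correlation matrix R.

Step 1 — column means:
  mean(X) = (5 + 7 + 8 + 2) / 4 = 22/4 = 5.5
  mean(Y) = (8 + 5 + 6 + 1) / 4 = 20/4 = 5

Step 2 — sample variances and covariances s[i,j] = (1/(n-1)) · Σ_k (x_{k,i} - mean_i) · (x_{k,j} - mean_j), with n-1 = 3:
  s[X,X] = ((-0.5)·(-0.5) + (1.5)·(1.5) + (2.5)·(2.5) + (-3.5)·(-3.5)) / 3 = 21/3 = 7
  s[X,Y] = ((-0.5)·(3) + (1.5)·(0) + (2.5)·(1) + (-3.5)·(-4)) / 3 = 15/3 = 5
  s[Y,Y] = ((3)·(3) + (0)·(0) + (1)·(1) + (-4)·(-4)) / 3 = 26/3 = 8.6667
  Sample standard deviations s_i = √(s[i,i]):
  s(X) = √(7) = 2.6458
  s(Y) = √(8.6667) = 2.9439

Step 3 — r_{ij} = s_{ij} / (s_i · s_j):
  r[X,X] = 1 (diagonal).
  r[X,Y] = 5 / (2.6458 · 2.9439) = 5 / 7.7889 = 0.6419
  r[Y,Y] = 1 (diagonal).

R is symmetric with unit diagonal. Assembling:

R = [[1, 0.6419],
 [0.6419, 1]]


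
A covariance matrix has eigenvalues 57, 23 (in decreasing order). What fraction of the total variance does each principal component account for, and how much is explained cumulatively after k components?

Step 1 — total variance = trace(Sigma) = Σ λ_i = 57 + 23 = 80.

Step 2 — fraction explained by component i = λ_i / Σ λ:
  PC1: 57/80 = 0.7125
  PC2: 23/80 = 0.2875

Step 3 — cumulative fraction after k components = (λ_1 + ... + λ_k) / Σ λ:
  k = 1: 57/80 = 0.7125
  k = 2: (57 + 23)/80 = 80/80 = 1

Summary (fraction, with percent):

explained: PC1 0.7125 (71.25%), PC2 0.2875 (28.75%);  cumulative: 0.7125, 1


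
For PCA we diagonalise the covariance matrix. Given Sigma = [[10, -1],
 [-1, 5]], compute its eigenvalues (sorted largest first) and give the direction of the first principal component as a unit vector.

Step 1 — characteristic polynomial of 2×2 Sigma:
  det(Sigma - λI) = λ² - trace · λ + det = 0.
  trace = 10 + 5 = 15, det = 10·5 - (-1)² = 49.
Step 2 — discriminant:
  Δ = trace² - 4·det = 225 - 196 = 29.
Step 3 — eigenvalues:
  λ = (trace ± √Δ)/2 = (15 ± 5.3852)/2,
  λ_1 = 10.1926,  λ_2 = 4.8074.

Step 4 — unit eigenvector for λ_1: solve (Sigma - λ_1 I)v = 0. First row:
  (10 - 10.1926)·v_x + (-1)·v_y = 0, i.e. (-0.1926)·v_x + (-1)·v_y = 0,
  so v ∝ (b, λ_1 - a) = (-1, 0.1926); multiply by -1 so the first entry is positive: u = (1, -0.1926).
  ||u|| = √((1)² + (-0.1926)²) = √(1.0371) ≈ 1.0184,
  v_1 = u/||u|| ≈ (0.982, -0.1891) (||v_1|| = 1).

λ_1 = 10.1926,  λ_2 = 4.8074;  v_1 ≈ (0.982, -0.1891)


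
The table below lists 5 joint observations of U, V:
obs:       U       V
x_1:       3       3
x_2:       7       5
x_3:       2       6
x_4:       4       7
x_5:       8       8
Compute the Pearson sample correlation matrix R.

Step 1 — column means:
  mean(U) = (3 + 7 + 2 + 4 + 8) / 5 = 24/5 = 4.8
  mean(V) = (3 + 5 + 6 + 7 + 8) / 5 = 29/5 = 5.8

Step 2 — sample variances and covariances s[i,j] = (1/(n-1)) · Σ_k (x_{k,i} - mean_i) · (x_{k,j} - mean_j), with n-1 = 4:
  s[U,U] = ((-1.8)·(-1.8) + (2.2)·(2.2) + (-2.8)·(-2.8) + (-0.8)·(-0.8) + (3.2)·(3.2)) / 4 = 26.8/4 = 6.7
  s[U,V] = ((-1.8)·(-2.8) + (2.2)·(-0.8) + (-2.8)·(0.2) + (-0.8)·(1.2) + (3.2)·(2.2)) / 4 = 8.8/4 = 2.2
  s[V,V] = ((-2.8)·(-2.8) + (-0.8)·(-0.8) + (0.2)·(0.2) + (1.2)·(1.2) + (2.2)·(2.2)) / 4 = 14.8/4 = 3.7
  Sample standard deviations s_i = √(s[i,i]):
  s(U) = √(6.7) = 2.5884
  s(V) = √(3.7) = 1.9235

Step 3 — r_{ij} = s_{ij} / (s_i · s_j):
  r[U,U] = 1 (diagonal).
  r[U,V] = 2.2 / (2.5884 · 1.9235) = 2.2 / 4.979 = 0.4419
  r[V,V] = 1 (diagonal).

R is symmetric with unit diagonal. Assembling:

R = [[1, 0.4419],
 [0.4419, 1]]


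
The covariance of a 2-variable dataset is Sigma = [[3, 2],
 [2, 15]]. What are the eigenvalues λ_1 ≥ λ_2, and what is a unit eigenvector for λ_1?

Step 1 — characteristic polynomial of 2×2 Sigma:
  det(Sigma - λI) = λ² - trace · λ + det = 0.
  trace = 3 + 15 = 18, det = 3·15 - (2)² = 41.
Step 2 — discriminant:
  Δ = trace² - 4·det = 324 - 164 = 160.
Step 3 — eigenvalues:
  λ = (trace ± √Δ)/2 = (18 ± 12.6491)/2,
  λ_1 = 15.3246,  λ_2 = 2.6754.

Step 4 — unit eigenvector for λ_1: solve (Sigma - λ_1 I)v = 0. First row:
  (3 - 15.3246)·v_x + (2)·v_y = 0, i.e. (-12.3246)·v_x + (2)·v_y = 0,
  so v ∝ (b, λ_1 - a) = (2, 12.3246) = u.
  ||u|| = √((2)² + (12.3246)²) = √(155.8947) ≈ 12.4858,
  v_1 = u/||u|| ≈ (0.1602, 0.9871) (||v_1|| = 1).

λ_1 = 15.3246,  λ_2 = 2.6754;  v_1 ≈ (0.1602, 0.9871)


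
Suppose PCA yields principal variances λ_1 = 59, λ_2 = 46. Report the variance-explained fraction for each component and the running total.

Step 1 — total variance = trace(Sigma) = Σ λ_i = 59 + 46 = 105.

Step 2 — fraction explained by component i = λ_i / Σ λ:
  PC1: 59/105 = 0.5619
  PC2: 46/105 = 0.4381

Step 3 — cumulative fraction after k components = (λ_1 + ... + λ_k) / Σ λ:
  k = 1: 59/105 = 0.5619
  k = 2: (59 + 46)/105 = 105/105 = 1

Summary (fraction, with percent):

explained: PC1 0.5619 (56.19%), PC2 0.4381 (43.81%);  cumulative: 0.5619, 1


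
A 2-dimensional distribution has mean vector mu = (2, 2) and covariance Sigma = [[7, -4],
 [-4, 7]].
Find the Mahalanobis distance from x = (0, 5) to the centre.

Step 1 — centre the observation: (x - mu) = (-2, 3).

Step 2 — invert Sigma. det(Sigma) = 7·7 - (-4)² = 33.
  Sigma^{-1} = (1/det) · [[d, -b], [-b, a]] = [[0.2121, 0.1212],
 [0.1212, 0.2121]].

Step 3 — form the quadratic (x - mu)^T · Sigma^{-1} · (x - mu):
  Sigma^{-1} · (x - mu) = (-0.0606, 0.3939).
  (x - mu)^T · [Sigma^{-1} · (x - mu)] = (-2)·(-0.0606) + (3)·(0.3939) = 1.303.

Step 4 — take square root: d = √(1.303) ≈ 1.1415.

d(x, mu) = √(1.303) ≈ 1.1415


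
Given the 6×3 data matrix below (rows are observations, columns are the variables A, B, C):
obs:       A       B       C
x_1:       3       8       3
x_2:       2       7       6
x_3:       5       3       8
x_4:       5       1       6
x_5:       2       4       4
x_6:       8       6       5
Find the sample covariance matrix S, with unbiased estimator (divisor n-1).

Step 1 — column means:
  mean(A) = (3 + 2 + 5 + 5 + 2 + 8) / 6 = 25/6 = 4.1667
  mean(B) = (8 + 7 + 3 + 1 + 4 + 6) / 6 = 29/6 = 4.8333
  mean(C) = (3 + 6 + 8 + 6 + 4 + 5) / 6 = 32/6 = 5.3333

Step 2 — sample covariance S[i,j] = (1/(n-1)) · Σ_k (x_{k,i} - mean_i) · (x_{k,j} - mean_j), with n-1 = 5.
  S[A,A] = ((-1.1667)·(-1.1667) + (-2.1667)·(-2.1667) + (0.8333)·(0.8333) + (0.8333)·(0.8333) + (-2.1667)·(-2.1667) + (3.8333)·(3.8333)) / 5 = 26.8333/5 = 5.3667
  S[A,B] = ((-1.1667)·(3.1667) + (-2.1667)·(2.1667) + (0.8333)·(-1.8333) + (0.8333)·(-3.8333) + (-2.1667)·(-0.8333) + (3.8333)·(1.1667)) / 5 = -6.8333/5 = -1.3667
  S[A,C] = ((-1.1667)·(-2.3333) + (-2.1667)·(0.6667) + (0.8333)·(2.6667) + (0.8333)·(0.6667) + (-2.1667)·(-1.3333) + (3.8333)·(-0.3333)) / 5 = 5.6667/5 = 1.1333
  S[B,B] = ((3.1667)·(3.1667) + (2.1667)·(2.1667) + (-1.8333)·(-1.8333) + (-3.8333)·(-3.8333) + (-0.8333)·(-0.8333) + (1.1667)·(1.1667)) / 5 = 34.8333/5 = 6.9667
  S[B,C] = ((3.1667)·(-2.3333) + (2.1667)·(0.6667) + (-1.8333)·(2.6667) + (-3.8333)·(0.6667) + (-0.8333)·(-1.3333) + (1.1667)·(-0.3333)) / 5 = -12.6667/5 = -2.5333
  S[C,C] = ((-2.3333)·(-2.3333) + (0.6667)·(0.6667) + (2.6667)·(2.6667) + (0.6667)·(0.6667) + (-1.3333)·(-1.3333) + (-0.3333)·(-0.3333)) / 5 = 15.3333/5 = 3.0667

S is symmetric (S[j,i] = S[i,j]). Assembling:

S = [[5.3667, -1.3667, 1.1333],
 [-1.3667, 6.9667, -2.5333],
 [1.1333, -2.5333, 3.0667]]


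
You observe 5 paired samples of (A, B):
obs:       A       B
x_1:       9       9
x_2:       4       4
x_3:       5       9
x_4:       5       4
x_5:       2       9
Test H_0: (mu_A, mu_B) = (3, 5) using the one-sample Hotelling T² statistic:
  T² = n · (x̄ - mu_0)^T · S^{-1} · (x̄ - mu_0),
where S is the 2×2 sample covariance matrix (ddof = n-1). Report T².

Step 1 — sample mean vector:
  mean(A) = (9 + 4 + 5 + 5 + 2) / 5 = 25/5 = 5
  mean(B) = (9 + 4 + 9 + 4 + 9) / 5 = 35/5 = 7
  x̄ = (5, 7),  deviation x̄ - mu_0 = (5, 7) - (3, 5) = (2, 2).

Step 2 — sample covariance matrix, S[i,j] = (1/(n-1)) · Σ_k (x_{k,i} - mean_i) · (x_{k,j} - mean_j), divisor n-1 = 4:
  S[A,A] = ((4)·(4) + (-1)·(-1) + (0)·(0) + (0)·(0) + (-3)·(-3)) / 4 = 26/4 = 6.5
  S[A,B] = ((4)·(2) + (-1)·(-3) + (0)·(2) + (0)·(-3) + (-3)·(2)) / 4 = 5/4 = 1.25
  S[B,B] = ((2)·(2) + (-3)·(-3) + (2)·(2) + (-3)·(-3) + (2)·(2)) / 4 = 30/4 = 7.5
  S = [[6.5, 1.25],
 [1.25, 7.5]].

Step 3 — invert S. det(S) = 6.5·7.5 - (1.25)² = 47.1875.
  S^{-1} = (1/det) · [[d, -b], [-b, a]] = [[0.1589, -0.0265],
 [-0.0265, 0.1377]].

Step 4 — quadratic form (x̄ - mu_0)^T · S^{-1} · (x̄ - mu_0):
  S^{-1} · (x̄ - mu_0) = (0.2649, 0.2225),
  (x̄ - mu_0)^T · [...] = (2)·(0.2649) + (2)·(0.2225) = 0.9748.

Step 5 — scale by n: T² = 5 · 0.9748 = 4.8742.

T² ≈ 4.8742


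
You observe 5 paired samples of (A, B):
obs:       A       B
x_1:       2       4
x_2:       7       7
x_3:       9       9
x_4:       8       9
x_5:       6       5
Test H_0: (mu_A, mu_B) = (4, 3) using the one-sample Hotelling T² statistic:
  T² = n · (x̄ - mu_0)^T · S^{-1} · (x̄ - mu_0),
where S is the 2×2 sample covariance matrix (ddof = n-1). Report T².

Step 1 — sample mean vector:
  mean(A) = (2 + 7 + 9 + 8 + 6) / 5 = 32/5 = 6.4
  mean(B) = (4 + 7 + 9 + 9 + 5) / 5 = 34/5 = 6.8
  x̄ = (6.4, 6.8),  deviation x̄ - mu_0 = (6.4, 6.8) - (4, 3) = (2.4, 3.8).

Step 2 — sample covariance matrix, S[i,j] = (1/(n-1)) · Σ_k (x_{k,i} - mean_i) · (x_{k,j} - mean_j), divisor n-1 = 4:
  S[A,A] = ((-4.4)·(-4.4) + (0.6)·(0.6) + (2.6)·(2.6) + (1.6)·(1.6) + (-0.4)·(-0.4)) / 4 = 29.2/4 = 7.3
  S[A,B] = ((-4.4)·(-2.8) + (0.6)·(0.2) + (2.6)·(2.2) + (1.6)·(2.2) + (-0.4)·(-1.8)) / 4 = 22.4/4 = 5.6
  S[B,B] = ((-2.8)·(-2.8) + (0.2)·(0.2) + (2.2)·(2.2) + (2.2)·(2.2) + (-1.8)·(-1.8)) / 4 = 20.8/4 = 5.2
  S = [[7.3, 5.6],
 [5.6, 5.2]].

Step 3 — invert S. det(S) = 7.3·5.2 - (5.6)² = 6.6.
  S^{-1} = (1/det) · [[d, -b], [-b, a]] = [[0.7879, -0.8485],
 [-0.8485, 1.1061]].

Step 4 — quadratic form (x̄ - mu_0)^T · S^{-1} · (x̄ - mu_0):
  S^{-1} · (x̄ - mu_0) = (-1.3333, 2.1667),
  (x̄ - mu_0)^T · [...] = (2.4)·(-1.3333) + (3.8)·(2.1667) = 5.0333.

Step 5 — scale by n: T² = 5 · 5.0333 = 25.1667.

T² ≈ 25.1667


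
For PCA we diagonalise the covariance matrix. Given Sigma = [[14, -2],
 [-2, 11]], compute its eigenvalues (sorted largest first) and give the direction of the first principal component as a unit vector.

Step 1 — characteristic polynomial of 2×2 Sigma:
  det(Sigma - λI) = λ² - trace · λ + det = 0.
  trace = 14 + 11 = 25, det = 14·11 - (-2)² = 150.
Step 2 — discriminant:
  Δ = trace² - 4·det = 625 - 600 = 25.
Step 3 — eigenvalues:
  λ = (trace ± √Δ)/2 = (25 ± 5)/2,
  λ_1 = 15,  λ_2 = 10.

Step 4 — unit eigenvector for λ_1: solve (Sigma - λ_1 I)v = 0. First row:
  (14 - 15)·v_x + (-2)·v_y = 0, i.e. (-1)·v_x + (-2)·v_y = 0,
  so v ∝ (b, λ_1 - a) = (-2, 1); multiply by -1 so the first entry is positive: u = (2, -1).
  ||u|| = √((2)² + (-1)²) = √(5) ≈ 2.2361,
  v_1 = u/||u|| ≈ (0.8944, -0.4472) (||v_1|| = 1).

λ_1 = 15,  λ_2 = 10;  v_1 ≈ (0.8944, -0.4472)
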